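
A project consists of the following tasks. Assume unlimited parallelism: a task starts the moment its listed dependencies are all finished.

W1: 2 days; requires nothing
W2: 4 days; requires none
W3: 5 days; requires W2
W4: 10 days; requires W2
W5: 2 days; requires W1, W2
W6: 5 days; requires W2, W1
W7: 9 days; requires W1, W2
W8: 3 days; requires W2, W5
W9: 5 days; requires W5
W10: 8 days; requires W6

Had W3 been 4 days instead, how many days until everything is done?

As given, the longest chain is W2→W6→W10 = 4+5+8 = 17, so the finish is 17 days.
W3 has 8 days of float (longest path through it is 9).
The critical path is still W2→W6→W10; finish is now 17 days.

17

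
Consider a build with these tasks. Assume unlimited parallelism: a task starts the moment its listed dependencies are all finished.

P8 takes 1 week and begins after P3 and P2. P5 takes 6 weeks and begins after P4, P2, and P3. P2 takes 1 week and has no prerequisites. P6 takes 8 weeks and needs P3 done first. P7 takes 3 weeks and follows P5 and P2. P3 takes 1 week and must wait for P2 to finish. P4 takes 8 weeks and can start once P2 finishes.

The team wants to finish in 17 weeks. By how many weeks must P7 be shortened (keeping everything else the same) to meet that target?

1

Current finish: 18 weeks; target: 17.
P7 is on every critical path, so each week cut from P7 cuts the finish by one (this holds down to a finish of 16).
Need 18 − 17 = 1 week off P7 → P7 becomes 2 weeks, finish becomes 17.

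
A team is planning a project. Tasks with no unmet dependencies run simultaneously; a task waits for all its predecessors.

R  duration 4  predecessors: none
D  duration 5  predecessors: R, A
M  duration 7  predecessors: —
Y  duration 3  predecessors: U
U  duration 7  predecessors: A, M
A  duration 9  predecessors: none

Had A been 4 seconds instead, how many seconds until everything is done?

Critical path before the change: A→U→Y = 9+7+3 = 19 giving 19 seconds.
Since A is critical, the -5 change carries straight to that chain (now 14 seconds).
New critical path: M→U→Y = 7+7+3 = 17 ⇒ 17 seconds.

17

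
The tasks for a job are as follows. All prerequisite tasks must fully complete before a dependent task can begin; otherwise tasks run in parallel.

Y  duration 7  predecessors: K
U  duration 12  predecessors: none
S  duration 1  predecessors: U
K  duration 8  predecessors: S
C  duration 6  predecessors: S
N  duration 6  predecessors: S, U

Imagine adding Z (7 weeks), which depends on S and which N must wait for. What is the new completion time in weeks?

Originally the project takes 28 weeks.
With Z inserted, N now waits for max(S, U, Z).
New critical path: U→S→K→Y = 12+1+8+7 = 28 ⇒ 28 weeks.

28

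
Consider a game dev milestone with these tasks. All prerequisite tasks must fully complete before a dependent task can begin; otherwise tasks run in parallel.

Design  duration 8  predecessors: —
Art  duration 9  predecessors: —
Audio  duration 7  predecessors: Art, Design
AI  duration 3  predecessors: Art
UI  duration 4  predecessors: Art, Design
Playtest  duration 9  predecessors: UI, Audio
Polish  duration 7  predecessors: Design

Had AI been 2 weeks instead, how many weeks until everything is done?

Baseline: Art→Audio→Playtest = 9+7+9 = 25 → 25 weeks.
The longest path through AI is only 12 weeks, so AI has float 13.
That remains the longest chain; total 25 weeks.

25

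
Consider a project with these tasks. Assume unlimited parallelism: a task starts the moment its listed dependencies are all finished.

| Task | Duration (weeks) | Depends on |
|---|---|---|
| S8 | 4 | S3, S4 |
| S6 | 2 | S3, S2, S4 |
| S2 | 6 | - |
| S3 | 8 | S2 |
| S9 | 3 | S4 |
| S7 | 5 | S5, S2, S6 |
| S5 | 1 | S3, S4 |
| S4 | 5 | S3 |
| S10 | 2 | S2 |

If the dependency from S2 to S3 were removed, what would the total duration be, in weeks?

20

Original critical path: S2→S3→S4→S6→S7 = 6+8+5+2+5 = 26 ⇒ 26 weeks.
Without S2→S3, S3's earliest start moves from 6 to 0.
The longest chain is now S3→S4→S6→S7 = 8+5+2+5 = 20, so the schedule takes 20 weeks.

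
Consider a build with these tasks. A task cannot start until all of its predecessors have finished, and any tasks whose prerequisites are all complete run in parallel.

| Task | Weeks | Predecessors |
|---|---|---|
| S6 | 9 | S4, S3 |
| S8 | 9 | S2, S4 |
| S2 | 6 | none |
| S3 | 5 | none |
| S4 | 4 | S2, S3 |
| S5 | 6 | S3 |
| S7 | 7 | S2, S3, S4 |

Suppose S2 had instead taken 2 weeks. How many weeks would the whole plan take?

Baseline: S2→S4→S6 = 6+4+9 = 19 → 19 weeks.
S2 lies on that path, so at 2 weeks the path becomes 15 weeks.
Now S3→S4→S6 = 5+4+9 = 18 is longest, so the finish becomes 18 weeks.

18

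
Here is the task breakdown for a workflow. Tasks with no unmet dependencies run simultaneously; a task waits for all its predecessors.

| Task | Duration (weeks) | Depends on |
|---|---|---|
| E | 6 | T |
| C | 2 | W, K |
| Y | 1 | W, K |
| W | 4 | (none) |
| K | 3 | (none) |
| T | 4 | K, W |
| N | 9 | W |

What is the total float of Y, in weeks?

W→T→E = 4+4+6 = 14 sets the makespan at 14 weeks.
Y finishes as early as 5 and must finish by 14.
Slack of Y = 13 − 4 = 9 weeks.

9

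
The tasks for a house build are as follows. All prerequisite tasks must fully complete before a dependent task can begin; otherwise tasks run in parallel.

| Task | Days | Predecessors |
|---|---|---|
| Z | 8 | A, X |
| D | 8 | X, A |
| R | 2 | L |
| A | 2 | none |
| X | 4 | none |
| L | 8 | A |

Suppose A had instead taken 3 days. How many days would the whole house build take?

Actual critical path: A→L→R = 2+8+2 = 12 ⇒ 12 days.
A is on the critical path; changing it to 3 makes that path 13 days.
The critical path is still A→L→R; finish is now 13 days.

13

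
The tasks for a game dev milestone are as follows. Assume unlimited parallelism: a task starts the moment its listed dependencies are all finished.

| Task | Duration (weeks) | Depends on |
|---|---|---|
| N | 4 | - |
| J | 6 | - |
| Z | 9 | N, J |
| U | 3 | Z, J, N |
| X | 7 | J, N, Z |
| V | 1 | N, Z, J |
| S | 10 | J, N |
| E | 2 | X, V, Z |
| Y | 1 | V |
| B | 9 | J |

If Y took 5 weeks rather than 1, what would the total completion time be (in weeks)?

Critical path before the change: J→Z→X→E = 6+9+7+2 = 24 giving 24 weeks.
Y has 7 weeks of float (longest path through it is 17).
That remains the longest chain; total 24 weeks.

24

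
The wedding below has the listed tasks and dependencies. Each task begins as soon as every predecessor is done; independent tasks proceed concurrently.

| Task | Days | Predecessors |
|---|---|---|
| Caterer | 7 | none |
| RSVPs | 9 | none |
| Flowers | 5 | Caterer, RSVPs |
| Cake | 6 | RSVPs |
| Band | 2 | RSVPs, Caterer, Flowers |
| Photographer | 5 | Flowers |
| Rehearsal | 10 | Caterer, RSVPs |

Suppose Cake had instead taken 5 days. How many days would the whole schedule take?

Critical path before the change: RSVPs→Flowers→Photographer = 9+5+5 = 19 giving 19 days.
Cake has 4 days of float (longest path through it is 15).
The critical path is still RSVPs→Flowers→Photographer; finish is now 19 days.

19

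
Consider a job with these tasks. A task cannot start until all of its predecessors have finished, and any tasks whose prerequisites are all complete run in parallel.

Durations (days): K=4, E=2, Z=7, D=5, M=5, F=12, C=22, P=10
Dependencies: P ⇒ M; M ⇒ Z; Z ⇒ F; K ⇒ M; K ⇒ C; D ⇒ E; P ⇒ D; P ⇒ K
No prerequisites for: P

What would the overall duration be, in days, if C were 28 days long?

As given, the longest chain is P→K→M→Z→F = 10+4+5+7+12 = 38, so the finish is 38 days.
C has 2 days of float (longest path through it is 36).
Now P→K→C = 10+4+28 = 42 is longest, so the finish becomes 42 days.

42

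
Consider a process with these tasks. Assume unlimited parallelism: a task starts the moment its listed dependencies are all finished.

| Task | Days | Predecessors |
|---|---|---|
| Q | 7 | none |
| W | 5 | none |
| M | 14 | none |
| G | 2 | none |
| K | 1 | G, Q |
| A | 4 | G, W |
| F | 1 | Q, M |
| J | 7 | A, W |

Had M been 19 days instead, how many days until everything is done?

20

The binding path is W→A→J = 5+4+7 = 16; finish at 16 days.
M is off the critical path — its longest chain is 15 days, giving 1 of slack.
The binding chain switches to M→F = 19+1 = 20; finish 20 days.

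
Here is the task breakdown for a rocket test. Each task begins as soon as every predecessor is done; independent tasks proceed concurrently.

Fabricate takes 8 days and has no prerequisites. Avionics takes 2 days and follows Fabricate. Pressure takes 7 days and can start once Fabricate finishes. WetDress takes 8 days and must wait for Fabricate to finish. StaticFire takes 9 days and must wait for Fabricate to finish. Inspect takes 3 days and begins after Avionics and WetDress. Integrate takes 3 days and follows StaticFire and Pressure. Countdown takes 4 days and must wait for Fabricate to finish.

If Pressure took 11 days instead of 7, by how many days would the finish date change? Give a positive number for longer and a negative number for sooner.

Baseline: Fabricate→StaticFire→Integrate = 8+9+3 = 20 → 20 days.
Pressure is off the critical path — its longest chain is 18 days, giving 2 of slack.
New critical path: Fabricate→Pressure→Integrate = 8+11+3 = 22 ⇒ 22 days.
Change in finish: 22 − 20 = +2 days.

2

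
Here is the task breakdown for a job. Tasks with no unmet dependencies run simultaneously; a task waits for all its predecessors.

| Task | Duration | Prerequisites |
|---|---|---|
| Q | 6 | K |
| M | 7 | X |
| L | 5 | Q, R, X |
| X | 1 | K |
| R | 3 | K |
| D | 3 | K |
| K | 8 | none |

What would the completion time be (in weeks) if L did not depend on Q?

16

Original critical path: K→Q→L = 8+6+5 = 19 ⇒ 19 weeks.
Without Q→L, L's earliest start moves from 14 to 11.
After: K→X→M = 8+1+7 = 16 → 16 weeks.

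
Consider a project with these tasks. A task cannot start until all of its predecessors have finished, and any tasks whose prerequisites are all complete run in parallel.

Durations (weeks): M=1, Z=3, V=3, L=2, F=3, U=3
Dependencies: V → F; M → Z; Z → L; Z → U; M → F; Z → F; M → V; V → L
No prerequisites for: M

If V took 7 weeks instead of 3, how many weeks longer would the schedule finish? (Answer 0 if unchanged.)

4

As given, the longest chain is M→V→F = 1+3+3 = 7, so the finish is 7 weeks.
V lies on that path, so at 7 weeks the path becomes 11 weeks.
That remains the longest chain; total 11 weeks.
Change in finish: 11 − 7 = +4 weeks.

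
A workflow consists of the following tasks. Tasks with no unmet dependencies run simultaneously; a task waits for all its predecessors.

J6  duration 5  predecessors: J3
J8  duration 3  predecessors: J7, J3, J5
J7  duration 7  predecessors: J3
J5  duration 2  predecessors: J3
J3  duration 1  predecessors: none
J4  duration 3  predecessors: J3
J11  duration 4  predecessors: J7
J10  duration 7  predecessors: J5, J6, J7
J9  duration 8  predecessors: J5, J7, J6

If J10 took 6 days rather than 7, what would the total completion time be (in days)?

The binding path is J3→J7→J9 = 1+7+8 = 16; finish at 16 days.
J10 is off the critical path — its longest chain is 15 days, giving 1 of slack.
No other chain overtakes it, so the finish is 16 days.

16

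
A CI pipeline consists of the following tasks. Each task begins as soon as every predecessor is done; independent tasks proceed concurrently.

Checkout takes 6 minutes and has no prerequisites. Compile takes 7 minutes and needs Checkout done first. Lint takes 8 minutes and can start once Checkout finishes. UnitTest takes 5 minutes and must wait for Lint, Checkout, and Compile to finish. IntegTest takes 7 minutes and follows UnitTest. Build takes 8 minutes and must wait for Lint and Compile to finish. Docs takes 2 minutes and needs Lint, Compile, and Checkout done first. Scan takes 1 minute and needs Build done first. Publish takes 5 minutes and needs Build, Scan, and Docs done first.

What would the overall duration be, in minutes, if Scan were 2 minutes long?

29

Baseline: Checkout→Lint→Build→Scan→Publish = 6+8+8+1+5 = 28 → 28 minutes.
Scan is on the critical path; changing it to 2 makes that path 29 minutes.
No other chain overtakes it, so the finish is 29 minutes.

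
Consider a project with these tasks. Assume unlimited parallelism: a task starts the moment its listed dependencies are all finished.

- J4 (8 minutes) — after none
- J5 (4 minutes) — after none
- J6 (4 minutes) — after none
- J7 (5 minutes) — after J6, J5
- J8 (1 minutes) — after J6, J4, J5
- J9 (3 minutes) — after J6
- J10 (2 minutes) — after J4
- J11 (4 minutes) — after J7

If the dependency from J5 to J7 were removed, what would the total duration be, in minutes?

Before: longest chain J5→J7→J11 = 4+5+4 = 13, finish 13.
Dropping J5→J7 doesn't change J7's earliest start (4); another predecessor still binds.
After: J6→J7→J11 = 4+5+4 = 13 → 13 minutes.

13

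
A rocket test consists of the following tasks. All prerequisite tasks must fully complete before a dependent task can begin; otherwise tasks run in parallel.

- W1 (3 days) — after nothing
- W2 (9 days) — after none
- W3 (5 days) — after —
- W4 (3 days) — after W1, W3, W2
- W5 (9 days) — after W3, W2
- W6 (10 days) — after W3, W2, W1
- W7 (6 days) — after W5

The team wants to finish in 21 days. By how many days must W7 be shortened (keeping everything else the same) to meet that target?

3

Current finish: 24 days; target: 21.
W7 is on every critical path, so each day cut from W7 cuts the finish by one (this holds down to a finish of 19).
Need 24 − 21 = 3 days off W7 → W7 becomes 3 days, finish becomes 21.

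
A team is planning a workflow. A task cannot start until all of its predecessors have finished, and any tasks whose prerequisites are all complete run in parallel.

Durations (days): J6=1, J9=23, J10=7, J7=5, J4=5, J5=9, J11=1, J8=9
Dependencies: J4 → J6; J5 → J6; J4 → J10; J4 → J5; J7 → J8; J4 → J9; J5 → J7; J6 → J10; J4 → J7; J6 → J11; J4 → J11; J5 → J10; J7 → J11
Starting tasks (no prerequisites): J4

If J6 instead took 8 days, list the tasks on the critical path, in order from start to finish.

J4, J5, J6, J10

The binding path is J4→J5→J7→J8 = 5+9+5+9 = 28; finish at 28 days.
J6 is off the critical path — its longest chain is 22 days, giving 6 of slack.
The binding chain switches to J4→J5→J6→J10 = 5+9+8+7 = 29; finish 29 days.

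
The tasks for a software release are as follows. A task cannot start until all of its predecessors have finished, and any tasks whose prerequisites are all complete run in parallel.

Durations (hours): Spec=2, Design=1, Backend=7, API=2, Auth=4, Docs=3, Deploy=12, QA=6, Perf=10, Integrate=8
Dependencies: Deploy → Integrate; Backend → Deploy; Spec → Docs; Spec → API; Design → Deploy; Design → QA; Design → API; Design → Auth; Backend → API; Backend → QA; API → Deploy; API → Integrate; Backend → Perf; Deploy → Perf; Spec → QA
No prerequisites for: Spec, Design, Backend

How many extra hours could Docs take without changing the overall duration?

The longest chain is Backend→API→Deploy→Perf = 7+2+12+10 = 31; overall finish 31 hours.
The longest chain containing Docs totals 5 hours.
Float = 31 − 5 = 26.

26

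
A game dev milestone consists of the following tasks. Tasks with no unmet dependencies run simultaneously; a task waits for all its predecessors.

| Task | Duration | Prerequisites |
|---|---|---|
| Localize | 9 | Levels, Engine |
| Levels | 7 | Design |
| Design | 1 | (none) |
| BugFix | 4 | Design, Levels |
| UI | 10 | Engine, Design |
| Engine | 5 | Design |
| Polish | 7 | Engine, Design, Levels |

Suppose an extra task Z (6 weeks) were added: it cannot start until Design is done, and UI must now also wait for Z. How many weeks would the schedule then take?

Originally the schedule takes 17 weeks.
With Z inserted, UI now waits for max(Engine, Design, Z).
New critical path: Design→Z→UI = 1+6+10 = 17 ⇒ 17 weeks.

17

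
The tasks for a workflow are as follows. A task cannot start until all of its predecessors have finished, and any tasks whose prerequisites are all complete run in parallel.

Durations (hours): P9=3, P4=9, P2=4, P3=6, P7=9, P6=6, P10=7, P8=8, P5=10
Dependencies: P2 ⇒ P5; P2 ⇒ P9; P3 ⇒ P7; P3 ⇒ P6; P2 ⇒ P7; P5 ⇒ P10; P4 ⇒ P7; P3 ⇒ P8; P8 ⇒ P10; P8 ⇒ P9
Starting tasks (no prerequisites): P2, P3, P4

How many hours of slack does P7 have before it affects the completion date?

3

The longest chain is P2→P5→P10 = 4+10+7 = 21; overall finish 21 hours.
P7 finishes as early as 18 and must finish by 21.
Float = 21 − 18 = 3.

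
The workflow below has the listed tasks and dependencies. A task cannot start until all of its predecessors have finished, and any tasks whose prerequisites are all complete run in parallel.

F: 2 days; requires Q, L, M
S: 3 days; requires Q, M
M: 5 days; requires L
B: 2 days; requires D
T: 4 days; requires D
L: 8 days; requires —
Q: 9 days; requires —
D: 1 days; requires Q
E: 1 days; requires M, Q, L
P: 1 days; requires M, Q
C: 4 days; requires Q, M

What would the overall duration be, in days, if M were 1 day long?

14

As given, the longest chain is L→M→C = 8+5+4 = 17, so the finish is 17 days.
Since M is critical, the -4 change carries straight to that chain (now 13 days).
The binding chain switches to Q→D→T = 9+1+4 = 14; finish 14 days.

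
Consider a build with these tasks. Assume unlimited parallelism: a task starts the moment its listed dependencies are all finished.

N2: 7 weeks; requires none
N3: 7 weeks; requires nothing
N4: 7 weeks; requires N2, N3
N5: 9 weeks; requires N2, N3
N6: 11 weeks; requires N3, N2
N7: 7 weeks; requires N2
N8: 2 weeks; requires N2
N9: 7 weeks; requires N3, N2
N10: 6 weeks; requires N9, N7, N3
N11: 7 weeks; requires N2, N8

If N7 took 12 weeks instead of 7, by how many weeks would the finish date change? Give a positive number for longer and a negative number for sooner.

The binding path is N2→N7→N10 = 7+7+6 = 20; finish at 20 weeks.
N7 lies on that path, so at 12 weeks the path becomes 25 weeks.
That remains the longest chain; total 25 weeks.
Change in finish: 25 − 20 = +5 weeks.

5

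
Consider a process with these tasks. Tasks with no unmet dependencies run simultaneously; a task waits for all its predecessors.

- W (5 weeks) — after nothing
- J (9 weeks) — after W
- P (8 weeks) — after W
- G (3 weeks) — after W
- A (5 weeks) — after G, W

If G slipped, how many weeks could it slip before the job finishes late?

Critical path: W→J = 5+9 = 14, so the finish is 14 weeks.
G finishes as early as 8 and must finish by 9.
Float = 14 − 13 = 1.

1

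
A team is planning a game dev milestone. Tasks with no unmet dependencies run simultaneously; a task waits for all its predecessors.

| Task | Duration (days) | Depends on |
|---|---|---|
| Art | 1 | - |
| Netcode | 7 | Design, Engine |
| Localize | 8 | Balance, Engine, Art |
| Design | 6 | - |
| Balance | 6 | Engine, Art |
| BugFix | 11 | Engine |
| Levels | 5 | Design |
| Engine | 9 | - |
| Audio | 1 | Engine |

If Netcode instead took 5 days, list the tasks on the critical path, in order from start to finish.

Baseline: Engine→Balance→Localize = 9+6+8 = 23 → 23 days.
Netcode is off the critical path — its longest chain is 16 days, giving 7 of slack.
No other chain overtakes it, so the finish is 23 days.

Engine, Balance, Localize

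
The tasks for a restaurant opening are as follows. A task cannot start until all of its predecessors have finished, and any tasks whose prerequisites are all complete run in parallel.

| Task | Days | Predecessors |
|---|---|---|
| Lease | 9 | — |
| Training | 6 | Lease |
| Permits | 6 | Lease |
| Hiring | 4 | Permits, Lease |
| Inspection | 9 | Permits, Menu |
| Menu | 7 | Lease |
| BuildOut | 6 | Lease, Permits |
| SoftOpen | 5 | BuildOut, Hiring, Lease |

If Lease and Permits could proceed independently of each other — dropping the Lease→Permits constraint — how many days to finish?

25

With the dependency in place, Lease→Permits→BuildOut→SoftOpen = 9+6+6+5 = 26 sets the finish at 26 days.
Without Lease→Permits, Permits's earliest start moves from 9 to 0.
The longest chain is now Lease→Menu→Inspection = 9+7+9 = 25, so the project takes 25 days.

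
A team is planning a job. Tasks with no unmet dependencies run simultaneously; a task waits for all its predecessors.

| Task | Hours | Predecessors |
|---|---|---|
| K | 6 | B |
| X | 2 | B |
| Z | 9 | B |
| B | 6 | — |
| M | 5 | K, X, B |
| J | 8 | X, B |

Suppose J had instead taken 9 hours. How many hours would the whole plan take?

17

Actual critical path: B→K→M = 6+6+5 = 17 ⇒ 17 hours.
The longest path through J is only 16 hours, so J has float 1.
The critical path is still B→K→M; finish is now 17 hours.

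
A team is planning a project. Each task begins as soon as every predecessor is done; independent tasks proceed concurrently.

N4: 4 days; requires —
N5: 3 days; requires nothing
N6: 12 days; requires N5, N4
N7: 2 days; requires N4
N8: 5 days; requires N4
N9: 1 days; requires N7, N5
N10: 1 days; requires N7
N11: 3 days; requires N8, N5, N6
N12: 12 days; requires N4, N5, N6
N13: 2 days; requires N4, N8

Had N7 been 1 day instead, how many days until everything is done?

28

As given, the longest chain is N4→N6→N12 = 4+12+12 = 28, so the finish is 28 days.
The longest path through N7 is only 7 days, so N7 has float 21.
That remains the longest chain; total 28 days.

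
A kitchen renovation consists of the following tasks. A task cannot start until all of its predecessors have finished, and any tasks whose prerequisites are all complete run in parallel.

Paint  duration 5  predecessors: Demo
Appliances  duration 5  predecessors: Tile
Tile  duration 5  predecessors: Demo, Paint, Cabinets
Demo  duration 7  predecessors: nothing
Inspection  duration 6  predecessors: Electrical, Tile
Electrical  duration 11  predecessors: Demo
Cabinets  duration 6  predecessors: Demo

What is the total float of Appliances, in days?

1

Demo→Electrical→Inspection = 7+11+6 = 24 sets the makespan at 24 days.
Longest path through Appliances: 23 days (earliest finish 23, latest finish 24).
Slack of Appliances = 19 − 18 = 1 day.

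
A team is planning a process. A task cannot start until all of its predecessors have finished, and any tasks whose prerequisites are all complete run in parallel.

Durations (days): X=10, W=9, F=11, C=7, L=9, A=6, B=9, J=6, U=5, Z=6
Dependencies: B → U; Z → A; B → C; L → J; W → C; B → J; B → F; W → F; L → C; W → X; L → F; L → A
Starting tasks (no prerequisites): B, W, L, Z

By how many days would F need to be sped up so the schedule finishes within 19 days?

Current finish: 20 days; target: 19.
F is on every critical path, so each day cut from F cuts the finish by one (this holds down to a finish of 19).
Need 20 − 19 = 1 day off F → F becomes 10 days, finish becomes 19.

1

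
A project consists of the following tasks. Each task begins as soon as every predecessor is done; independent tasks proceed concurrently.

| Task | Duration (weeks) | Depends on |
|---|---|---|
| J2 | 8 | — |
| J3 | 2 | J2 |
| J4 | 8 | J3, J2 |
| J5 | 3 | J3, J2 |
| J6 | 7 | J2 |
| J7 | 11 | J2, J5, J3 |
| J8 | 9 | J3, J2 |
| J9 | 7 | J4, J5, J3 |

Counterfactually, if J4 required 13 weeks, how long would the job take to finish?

As given, the longest chain is J2→J3→J4→J9 = 8+2+8+7 = 25, so the finish is 25 weeks.
Since J4 is critical, the +5 change carries straight to that chain (now 30 weeks).
The critical path is still J2→J3→J4→J9; finish is now 30 weeks.

30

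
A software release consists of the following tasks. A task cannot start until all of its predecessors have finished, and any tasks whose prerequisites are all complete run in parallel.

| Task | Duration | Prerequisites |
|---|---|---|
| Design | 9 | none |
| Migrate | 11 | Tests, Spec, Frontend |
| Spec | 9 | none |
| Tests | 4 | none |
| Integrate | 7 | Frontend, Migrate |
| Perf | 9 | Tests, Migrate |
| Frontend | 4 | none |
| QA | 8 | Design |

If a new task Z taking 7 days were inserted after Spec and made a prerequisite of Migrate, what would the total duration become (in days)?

Originally the plan takes 29 days.
With Z inserted, Migrate now waits for max(Tests, Spec, Frontend, Z).
New critical path: Spec→Z→Migrate→Perf = 9+7+11+9 = 36 ⇒ 36 days.

36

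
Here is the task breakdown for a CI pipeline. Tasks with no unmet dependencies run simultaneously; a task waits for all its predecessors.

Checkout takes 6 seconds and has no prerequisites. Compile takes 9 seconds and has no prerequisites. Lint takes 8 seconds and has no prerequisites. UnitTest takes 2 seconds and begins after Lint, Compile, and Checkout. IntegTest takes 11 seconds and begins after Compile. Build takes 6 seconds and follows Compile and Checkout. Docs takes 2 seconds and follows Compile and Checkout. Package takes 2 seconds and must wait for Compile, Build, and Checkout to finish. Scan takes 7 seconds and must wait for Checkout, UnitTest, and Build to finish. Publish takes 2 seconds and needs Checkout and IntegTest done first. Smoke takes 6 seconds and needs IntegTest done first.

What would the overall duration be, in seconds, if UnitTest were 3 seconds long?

As given, the longest chain is Compile→IntegTest→Smoke = 9+11+6 = 26, so the finish is 26 seconds.
UnitTest has 8 seconds of float (longest path through it is 18).
The critical path is still Compile→IntegTest→Smoke; finish is now 26 seconds.

26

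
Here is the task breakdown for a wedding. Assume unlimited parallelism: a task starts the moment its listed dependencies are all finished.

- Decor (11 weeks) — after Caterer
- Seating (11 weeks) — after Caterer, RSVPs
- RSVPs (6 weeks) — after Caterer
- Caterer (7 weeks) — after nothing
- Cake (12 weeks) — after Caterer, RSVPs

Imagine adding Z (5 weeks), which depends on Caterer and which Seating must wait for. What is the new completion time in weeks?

Originally the project takes 25 weeks.
With Z inserted, Seating now waits for max(Caterer, RSVPs, Z).
New critical path: Caterer→RSVPs→Cake = 7+6+12 = 25 ⇒ 25 weeks.

25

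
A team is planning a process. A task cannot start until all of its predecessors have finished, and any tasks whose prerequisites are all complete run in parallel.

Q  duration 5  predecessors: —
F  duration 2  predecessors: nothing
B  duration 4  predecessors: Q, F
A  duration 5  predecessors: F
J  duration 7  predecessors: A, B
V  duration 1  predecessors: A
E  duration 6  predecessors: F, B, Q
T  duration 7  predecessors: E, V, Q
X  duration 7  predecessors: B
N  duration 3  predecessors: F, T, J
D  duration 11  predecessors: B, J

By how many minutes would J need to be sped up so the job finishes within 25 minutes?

2

Current finish: 27 minutes; target: 25.
J is on every critical path, so each minute cut from J cuts the finish by one (this holds down to a finish of 25).
Need 27 − 25 = 2 minutes off J → J becomes 5 minutes, finish becomes 25.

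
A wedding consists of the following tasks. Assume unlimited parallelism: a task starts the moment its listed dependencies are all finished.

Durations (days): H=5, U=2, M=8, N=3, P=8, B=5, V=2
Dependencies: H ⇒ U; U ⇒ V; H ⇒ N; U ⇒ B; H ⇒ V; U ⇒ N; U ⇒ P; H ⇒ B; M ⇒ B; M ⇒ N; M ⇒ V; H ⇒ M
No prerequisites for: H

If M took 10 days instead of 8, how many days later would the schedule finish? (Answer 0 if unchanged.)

Critical path before the change: H→M→B = 5+8+5 = 18 giving 18 days.
M is on the critical path; changing it to 10 makes that path 20 days.
No other chain overtakes it, so the finish is 20 days.
Change in finish: 20 − 18 = +2 days.

2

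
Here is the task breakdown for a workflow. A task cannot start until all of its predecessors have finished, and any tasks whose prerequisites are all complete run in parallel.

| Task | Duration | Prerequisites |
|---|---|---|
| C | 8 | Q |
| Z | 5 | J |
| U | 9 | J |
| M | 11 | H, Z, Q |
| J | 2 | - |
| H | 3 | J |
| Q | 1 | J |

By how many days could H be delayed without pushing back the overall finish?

Critical path: J→Z→M = 2+5+11 = 18, so the finish is 18 days.
Longest path through H: 16 days (earliest finish 5, latest finish 7).
Float = 18 − 16 = 2.

2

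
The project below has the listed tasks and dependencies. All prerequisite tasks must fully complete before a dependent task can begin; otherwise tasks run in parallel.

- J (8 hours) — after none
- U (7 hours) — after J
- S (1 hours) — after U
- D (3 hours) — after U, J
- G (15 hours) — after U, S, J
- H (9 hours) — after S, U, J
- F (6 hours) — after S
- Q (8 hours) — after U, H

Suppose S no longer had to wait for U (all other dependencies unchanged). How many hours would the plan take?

With the dependency in place, J→U→S→H→Q = 8+7+1+9+8 = 33 sets the finish at 33 hours.
Without U→S, S's earliest start moves from 15 to 0.
After: J→U→H→Q = 8+7+9+8 = 32 → 32 hours.

32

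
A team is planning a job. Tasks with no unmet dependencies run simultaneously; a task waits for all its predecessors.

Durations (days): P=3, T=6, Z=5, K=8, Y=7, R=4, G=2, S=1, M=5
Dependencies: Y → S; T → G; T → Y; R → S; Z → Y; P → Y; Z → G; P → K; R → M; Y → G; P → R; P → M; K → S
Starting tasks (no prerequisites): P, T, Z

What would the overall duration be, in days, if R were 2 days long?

Baseline: T→Y→G = 6+7+2 = 15 → 15 days.
R is off the critical path — its longest chain is 12 days, giving 3 of slack.
The critical path is still T→Y→G; finish is now 15 days.

15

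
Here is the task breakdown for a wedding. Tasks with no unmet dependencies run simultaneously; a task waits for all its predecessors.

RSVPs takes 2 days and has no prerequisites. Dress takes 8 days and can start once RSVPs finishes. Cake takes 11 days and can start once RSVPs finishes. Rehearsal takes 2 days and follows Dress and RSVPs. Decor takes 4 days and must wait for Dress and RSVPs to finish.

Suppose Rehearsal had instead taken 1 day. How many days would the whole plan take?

The binding path is RSVPs→Dress→Decor = 2+8+4 = 14; finish at 14 days.
Rehearsal is off the critical path — its longest chain is 12 days, giving 2 of slack.
The critical path is still RSVPs→Dress→Decor; finish is now 14 days.

14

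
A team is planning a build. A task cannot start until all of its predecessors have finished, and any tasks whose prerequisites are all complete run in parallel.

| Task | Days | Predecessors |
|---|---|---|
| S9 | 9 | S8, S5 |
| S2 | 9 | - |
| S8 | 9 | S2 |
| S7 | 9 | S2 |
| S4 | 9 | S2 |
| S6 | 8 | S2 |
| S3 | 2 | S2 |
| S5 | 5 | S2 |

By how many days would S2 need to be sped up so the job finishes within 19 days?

8

Current finish: 27 days; target: 19.
S2 is on every critical path, so each day cut from S2 cuts the finish by one (this holds down to a finish of 19).
Need 27 − 19 = 8 days off S2 → S2 becomes 1 day, finish becomes 19.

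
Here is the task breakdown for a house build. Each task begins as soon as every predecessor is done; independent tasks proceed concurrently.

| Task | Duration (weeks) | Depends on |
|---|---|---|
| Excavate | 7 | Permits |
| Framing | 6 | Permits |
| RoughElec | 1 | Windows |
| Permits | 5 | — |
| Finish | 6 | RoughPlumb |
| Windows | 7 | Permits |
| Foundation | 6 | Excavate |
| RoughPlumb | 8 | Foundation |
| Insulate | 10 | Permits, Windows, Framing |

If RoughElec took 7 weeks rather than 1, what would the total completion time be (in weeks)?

32

The binding path is Permits→Excavate→Foundation→RoughPlumb→Finish = 5+7+6+8+6 = 32; finish at 32 weeks.
The longest path through RoughElec is only 13 weeks, so RoughElec has float 19.
No other chain overtakes it, so the finish is 32 weeks.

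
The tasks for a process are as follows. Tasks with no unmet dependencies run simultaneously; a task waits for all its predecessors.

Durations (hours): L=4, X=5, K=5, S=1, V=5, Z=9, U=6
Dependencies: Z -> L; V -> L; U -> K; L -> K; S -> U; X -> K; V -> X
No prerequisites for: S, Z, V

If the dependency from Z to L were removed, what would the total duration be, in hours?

With the dependency in place, Z→L→K = 9+4+5 = 18 sets the finish at 18 hours.
Without Z→L, L's earliest start moves from 9 to 5.
The longest chain is now V→X→K = 5+5+5 = 15, so the process takes 15 hours.

15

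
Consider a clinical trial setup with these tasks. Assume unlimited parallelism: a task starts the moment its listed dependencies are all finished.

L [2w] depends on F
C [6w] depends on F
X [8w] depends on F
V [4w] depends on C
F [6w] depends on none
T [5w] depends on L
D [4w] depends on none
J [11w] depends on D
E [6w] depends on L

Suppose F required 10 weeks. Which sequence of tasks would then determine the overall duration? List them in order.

F, C, V

Baseline: F→C→V = 6+6+4 = 16 → 16 weeks.
F lies on that path, so at 10 weeks the path becomes 20 weeks.
That remains the longest chain; total 20 weeks.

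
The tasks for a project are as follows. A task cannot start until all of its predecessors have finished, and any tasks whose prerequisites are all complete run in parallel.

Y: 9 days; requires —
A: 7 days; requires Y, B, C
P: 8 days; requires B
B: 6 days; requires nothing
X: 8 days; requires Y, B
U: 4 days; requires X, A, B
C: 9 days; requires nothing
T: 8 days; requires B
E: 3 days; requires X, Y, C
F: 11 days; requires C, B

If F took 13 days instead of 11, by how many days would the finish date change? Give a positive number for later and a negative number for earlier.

1

Critical path before the change: Y→X→U = 9+8+4 = 21 giving 21 days.
F is off the critical path — its longest chain is 20 days, giving 1 of slack.
The binding chain switches to C→F = 9+13 = 22; finish 22 days.
Change in finish: 22 − 21 = +1 days.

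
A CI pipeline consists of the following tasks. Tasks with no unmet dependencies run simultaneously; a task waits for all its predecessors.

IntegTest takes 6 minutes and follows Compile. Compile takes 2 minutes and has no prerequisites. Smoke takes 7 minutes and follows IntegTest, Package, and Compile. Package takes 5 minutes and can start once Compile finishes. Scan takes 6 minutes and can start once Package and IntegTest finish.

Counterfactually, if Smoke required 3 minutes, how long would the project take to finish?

14

Baseline: Compile→IntegTest→Smoke = 2+6+7 = 15 → 15 minutes.
Since Smoke is critical, the -4 change carries straight to that chain (now 11 minutes).
Now Compile→IntegTest→Scan = 2+6+6 = 14 is longest, so the finish becomes 14 minutes.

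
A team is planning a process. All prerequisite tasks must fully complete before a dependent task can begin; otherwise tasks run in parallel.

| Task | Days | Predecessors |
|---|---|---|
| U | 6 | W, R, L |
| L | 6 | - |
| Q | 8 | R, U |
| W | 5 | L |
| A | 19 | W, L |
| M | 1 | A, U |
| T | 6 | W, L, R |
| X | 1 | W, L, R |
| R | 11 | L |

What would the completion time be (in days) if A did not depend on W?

Before: longest chain L→R→U→Q = 6+11+6+8 = 31, finish 31.
Without W→A, A's earliest start moves from 11 to 6.
New critical path: L→R→U→Q = 6+11+6+8 = 31 ⇒ 31 days.

31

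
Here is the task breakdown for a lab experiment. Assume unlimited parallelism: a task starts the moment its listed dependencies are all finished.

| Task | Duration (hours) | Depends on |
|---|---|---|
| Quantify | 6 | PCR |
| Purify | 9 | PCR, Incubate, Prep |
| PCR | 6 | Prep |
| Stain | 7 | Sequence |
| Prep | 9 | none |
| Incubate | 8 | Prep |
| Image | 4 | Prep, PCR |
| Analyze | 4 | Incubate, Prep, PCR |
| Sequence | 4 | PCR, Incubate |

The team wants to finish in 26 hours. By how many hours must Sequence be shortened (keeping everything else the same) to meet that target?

2

Current finish: 28 hours; target: 26.
Sequence is on every critical path, so each hour cut from Sequence cuts the finish by one (this holds down to a finish of 26).
Need 28 − 26 = 2 hours off Sequence → Sequence becomes 2 hours, finish becomes 26.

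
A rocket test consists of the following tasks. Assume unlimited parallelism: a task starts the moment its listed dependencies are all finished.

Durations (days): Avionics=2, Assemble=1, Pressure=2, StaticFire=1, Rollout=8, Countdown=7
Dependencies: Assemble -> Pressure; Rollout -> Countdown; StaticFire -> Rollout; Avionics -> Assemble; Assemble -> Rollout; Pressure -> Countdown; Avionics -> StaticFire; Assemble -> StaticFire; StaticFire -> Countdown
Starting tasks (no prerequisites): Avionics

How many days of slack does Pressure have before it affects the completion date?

7

Avionics→Assemble→StaticFire→Rollout→Countdown = 2+1+1+8+7 = 19 sets the makespan at 19 days.
Pressure finishes as early as 5 and must finish by 12.
Float = 19 − 12 = 7.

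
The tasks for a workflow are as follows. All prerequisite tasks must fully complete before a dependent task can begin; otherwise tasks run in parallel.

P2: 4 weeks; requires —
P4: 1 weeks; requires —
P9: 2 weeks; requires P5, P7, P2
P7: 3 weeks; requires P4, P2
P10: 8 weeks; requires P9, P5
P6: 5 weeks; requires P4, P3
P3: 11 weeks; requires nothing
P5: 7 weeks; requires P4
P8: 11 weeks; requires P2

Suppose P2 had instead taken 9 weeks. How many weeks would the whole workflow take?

Baseline: P4→P5→P9→P10 = 1+7+2+8 = 18 → 18 weeks.
P2 has 1 week of float (longest path through it is 17).
Now P2→P7→P9→P10 = 9+3+2+8 = 22 is longest, so the finish becomes 22 weeks.

22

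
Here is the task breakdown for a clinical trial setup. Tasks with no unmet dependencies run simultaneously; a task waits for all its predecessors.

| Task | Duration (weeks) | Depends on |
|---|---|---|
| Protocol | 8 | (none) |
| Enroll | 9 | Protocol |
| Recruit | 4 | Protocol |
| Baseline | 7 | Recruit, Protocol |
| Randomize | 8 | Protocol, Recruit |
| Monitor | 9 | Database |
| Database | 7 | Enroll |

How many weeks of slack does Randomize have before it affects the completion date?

Protocol→Enroll→Database→Monitor = 8+9+7+9 = 33 sets the makespan at 33 weeks.
The longest chain containing Randomize totals 20 weeks.
Slack of Randomize = 25 − 12 = 13 weeks.

13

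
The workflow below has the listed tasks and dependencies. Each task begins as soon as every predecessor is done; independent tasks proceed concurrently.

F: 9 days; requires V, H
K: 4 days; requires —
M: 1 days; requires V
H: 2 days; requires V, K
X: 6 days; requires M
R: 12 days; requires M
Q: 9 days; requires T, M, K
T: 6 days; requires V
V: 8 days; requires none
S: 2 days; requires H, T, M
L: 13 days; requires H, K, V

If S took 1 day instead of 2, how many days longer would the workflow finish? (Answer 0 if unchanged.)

0

As given, the longest chain is V→H→L = 8+2+13 = 23, so the finish is 23 days.
The longest path through S is only 16 days, so S has float 7.
No other chain overtakes it, so the finish is 23 days.
Change in finish: 23 − 23 = +0 days.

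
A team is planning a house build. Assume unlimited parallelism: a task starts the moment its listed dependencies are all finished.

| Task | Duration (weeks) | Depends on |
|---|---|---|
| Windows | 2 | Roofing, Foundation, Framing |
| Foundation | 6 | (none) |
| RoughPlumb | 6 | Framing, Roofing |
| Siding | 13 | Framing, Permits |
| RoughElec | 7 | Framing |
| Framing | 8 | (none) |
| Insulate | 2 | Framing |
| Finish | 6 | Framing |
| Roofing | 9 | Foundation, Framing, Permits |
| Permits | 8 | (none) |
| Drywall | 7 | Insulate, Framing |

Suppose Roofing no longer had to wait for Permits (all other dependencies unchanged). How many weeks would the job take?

23

Before: longest chain Permits→Roofing→RoughPlumb = 8+9+6 = 23, finish 23.
Dropping Permits→Roofing doesn't change Roofing's earliest start (8); another predecessor still binds.
The longest chain is now Framing→Roofing→RoughPlumb = 8+9+6 = 23, so the job takes 23 weeks.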